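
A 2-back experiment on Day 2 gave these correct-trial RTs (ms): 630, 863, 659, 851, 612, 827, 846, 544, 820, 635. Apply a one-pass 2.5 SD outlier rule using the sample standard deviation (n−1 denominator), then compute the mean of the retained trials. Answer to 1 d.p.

728.7 ms

n = 10, ΣRT = 7287, M = 728.700
Σ(x−M)² = 135864.10; s = √(135864.10/9) = 122.866
Cutoffs: 728.700 ± 2.5·122.866 → [421.5, 1035.9]
No RTs fall outside the cutoffs; all 10 retained. Mean = 7287/10 = 728.700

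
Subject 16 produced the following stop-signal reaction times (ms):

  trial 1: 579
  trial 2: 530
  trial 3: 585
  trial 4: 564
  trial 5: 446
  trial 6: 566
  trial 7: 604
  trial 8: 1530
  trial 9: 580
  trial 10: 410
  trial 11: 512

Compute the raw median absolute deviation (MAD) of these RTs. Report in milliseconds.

36 ms

Sorted: 410, 446, 512, 530, 564, 566, 579, 580, 585, 604, 1530 → median = 566
|x − 566|: 13, 36, 19, 2, 120, 0, 38, 964, 14, 156, 54
Sorted deviations: 0, 2, 13, 14, 19, 36, 38, 54, 120, 156, 964 → MAD = 36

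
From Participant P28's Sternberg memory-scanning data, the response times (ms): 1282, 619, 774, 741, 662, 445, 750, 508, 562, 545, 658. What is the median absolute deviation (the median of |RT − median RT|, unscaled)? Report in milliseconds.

96 ms

Sorted: 445, 508, 545, 562, 619, 658, 662, 741, 750, 774, 1282 → median = 658
|x − 658|: 624, 39, 116, 83, 4, 213, 92, 150, 96, 113, 0
Sorted deviations: 0, 4, 39, 83, 92, 96, 113, 116, 150, 213, 624 → MAD = 96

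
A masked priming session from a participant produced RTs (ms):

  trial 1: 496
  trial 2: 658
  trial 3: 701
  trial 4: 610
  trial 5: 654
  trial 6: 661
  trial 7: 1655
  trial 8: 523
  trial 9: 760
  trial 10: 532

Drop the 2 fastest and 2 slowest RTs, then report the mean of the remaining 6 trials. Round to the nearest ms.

636 ms

Sorted: 496, 523, 532, 610, 654, 658, 661, 701, 760, 1655
Drop lowest 2 (496, 523) and highest 2 (760, 1655)
Remaining (n=6): Σ = 3816, mean = 3816/6 = 636.000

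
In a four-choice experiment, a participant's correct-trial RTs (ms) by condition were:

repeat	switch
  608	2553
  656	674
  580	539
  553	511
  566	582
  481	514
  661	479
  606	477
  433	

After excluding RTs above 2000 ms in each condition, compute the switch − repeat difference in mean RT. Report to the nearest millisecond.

switch: exclude 2553
M(repeat) = 5144/9 = 571.556
M(switch) = 3776/7 = 539.429
Difference = 539.429 − 571.556 = -32.127 ms

-32 ms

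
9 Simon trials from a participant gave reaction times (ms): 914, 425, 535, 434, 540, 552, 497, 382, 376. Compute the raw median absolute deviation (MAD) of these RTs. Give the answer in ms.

63 ms

Sorted: 376, 382, 425, 434, 497, 535, 540, 552, 914 → median = 497
|x − 497|: 417, 72, 38, 63, 43, 55, 0, 115, 121
Sorted deviations: 0, 38, 43, 55, 63, 72, 115, 121, 417 → MAD = 63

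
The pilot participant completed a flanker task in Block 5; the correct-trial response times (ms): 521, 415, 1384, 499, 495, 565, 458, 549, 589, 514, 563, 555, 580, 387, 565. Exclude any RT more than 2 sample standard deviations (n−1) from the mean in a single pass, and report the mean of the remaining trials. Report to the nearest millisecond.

n = 15, ΣRT = 8639, M = 575.933
Σ(x−M)² = 749554.93; s = √(749554.93/14) = 231.386
Cutoffs: 575.933 ± 2·231.386 → [113.2, 1038.7]
Outside: 1384 → excluded.
Retained (n=14): Σ = 7255, mean = 7255/14 = 518.214

518 ms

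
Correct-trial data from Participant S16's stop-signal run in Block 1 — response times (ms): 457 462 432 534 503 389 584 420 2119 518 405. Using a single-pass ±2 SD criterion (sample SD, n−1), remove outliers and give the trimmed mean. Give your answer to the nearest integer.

470 ms

n = 11, ΣRT = 6823, M = 620.273
Σ(x−M)² = 2506248.18; s = √(2506248.18/10) = 500.624
Cutoffs: 620.273 ± 2·500.624 → [-381.0, 1621.5]
Outside: 2119 → excluded.
Retained (n=10): Σ = 4704, mean = 4704/10 = 470.400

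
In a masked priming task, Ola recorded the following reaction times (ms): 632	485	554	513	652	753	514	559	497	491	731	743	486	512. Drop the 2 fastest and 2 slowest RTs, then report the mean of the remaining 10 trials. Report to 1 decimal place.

565.5 ms

Sorted: 485, 486, 491, 497, 512, 513, 514, 554, 559, 632, 652, 731, 743, 753
Drop lowest 2 (485, 486) and highest 2 (743, 753)
Remaining (n=10): Σ = 5655, mean = 5655/10 = 565.500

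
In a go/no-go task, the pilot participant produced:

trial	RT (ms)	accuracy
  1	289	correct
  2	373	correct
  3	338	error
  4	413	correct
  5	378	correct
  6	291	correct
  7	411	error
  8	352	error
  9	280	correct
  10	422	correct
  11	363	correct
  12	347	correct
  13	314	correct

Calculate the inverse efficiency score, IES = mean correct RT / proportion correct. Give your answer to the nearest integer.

Correct trials (n=10): 289, 373, 413, 378, 291, 280, 422, 363, 347, 314
Mean correct RT = 3470/10 = 347.0000 ms
Proportion correct = 10/13
IES = 347.0000 / (10/13) = 451.100 ms

451 ms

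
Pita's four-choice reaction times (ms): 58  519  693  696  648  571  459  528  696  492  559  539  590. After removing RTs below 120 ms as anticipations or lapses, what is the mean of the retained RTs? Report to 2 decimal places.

582.50 ms

Excluded: 58
Retained (n=12): Σ = 6990
Mean = 6990/12 = 582.5000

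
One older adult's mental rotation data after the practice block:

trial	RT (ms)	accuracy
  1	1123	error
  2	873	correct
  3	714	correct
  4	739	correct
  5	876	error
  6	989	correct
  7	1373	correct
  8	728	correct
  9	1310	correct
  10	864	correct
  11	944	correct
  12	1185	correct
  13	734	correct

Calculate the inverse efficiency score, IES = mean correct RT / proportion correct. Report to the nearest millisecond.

1123 ms

Correct trials (n=11): 873, 714, 739, 989, 1373, 728, 1310, 864, 944, 1185, 734
Mean correct RT = 10453/11 = 950.2727 ms
Proportion correct = 11/13
IES = 950.2727 / (11/13) = 1123.050 ms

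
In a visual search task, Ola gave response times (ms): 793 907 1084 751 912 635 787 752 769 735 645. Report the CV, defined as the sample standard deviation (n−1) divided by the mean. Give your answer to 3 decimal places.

0.162

n = 11, Σ = 8770, M = 797.2727
Σ(x−M)² = 165926.182; s = √(165926.182/10) = 128.8123
CV = 128.8123 / 797.2727 = 0.16157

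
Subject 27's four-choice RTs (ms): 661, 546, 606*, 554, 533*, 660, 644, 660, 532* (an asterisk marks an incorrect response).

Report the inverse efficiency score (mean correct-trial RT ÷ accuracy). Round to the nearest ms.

931 ms

Correct trials (n=6): 661, 546, 554, 660, 644, 660
Mean correct RT = 3725/6 = 620.8333 ms
Proportion correct = 6/9
IES = 620.8333 / (6/9) = 931.250 ms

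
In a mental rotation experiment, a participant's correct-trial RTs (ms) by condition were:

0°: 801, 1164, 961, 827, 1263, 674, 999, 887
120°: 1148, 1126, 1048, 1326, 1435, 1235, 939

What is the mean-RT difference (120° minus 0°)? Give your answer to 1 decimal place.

232.6 ms

M(0°) = 7576/8 = 947.000
M(120°) = 8257/7 = 1179.571
Difference = 1179.571 − 947.000 = 232.571 ms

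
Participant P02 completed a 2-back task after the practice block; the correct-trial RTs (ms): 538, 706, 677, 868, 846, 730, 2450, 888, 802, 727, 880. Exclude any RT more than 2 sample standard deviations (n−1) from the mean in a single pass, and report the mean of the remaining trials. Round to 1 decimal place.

n = 11, ΣRT = 10112, M = 919.273
Σ(x−M)² = 2689740.18; s = √(2689740.18/10) = 518.627
Cutoffs: 919.273 ± 2·518.627 → [-118.0, 1956.5]
Outside: 2450 → excluded.
Retained (n=10): Σ = 7662, mean = 7662/10 = 766.200

766.2 ms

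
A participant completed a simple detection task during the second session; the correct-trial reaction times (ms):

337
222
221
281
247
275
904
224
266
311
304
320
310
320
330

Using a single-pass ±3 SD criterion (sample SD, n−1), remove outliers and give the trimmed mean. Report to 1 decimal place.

n = 15, ΣRT = 4872, M = 324.800
Σ(x−M)² = 381948.40; s = √(381948.40/14) = 165.173
Cutoffs: 324.800 ± 3·165.173 → [-170.7, 820.3]
Outside: 904 → excluded.
Retained (n=14): Σ = 3968, mean = 3968/14 = 283.429

283.4 ms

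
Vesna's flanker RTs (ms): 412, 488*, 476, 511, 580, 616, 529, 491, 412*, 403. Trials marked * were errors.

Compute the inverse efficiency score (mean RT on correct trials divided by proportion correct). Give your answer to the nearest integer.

Correct trials (n=8): 412, 476, 511, 580, 616, 529, 491, 403
Mean correct RT = 4018/8 = 502.2500 ms
Proportion correct = 8/10
IES = 502.2500 / (8/10) = 627.812 ms

628 ms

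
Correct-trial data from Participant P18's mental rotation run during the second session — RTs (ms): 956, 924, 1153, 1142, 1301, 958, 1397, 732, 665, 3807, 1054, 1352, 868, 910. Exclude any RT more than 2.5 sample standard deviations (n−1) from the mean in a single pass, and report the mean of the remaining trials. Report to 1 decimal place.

1031.7 ms

n = 14, ΣRT = 17219, M = 1229.929
Σ(x−M)² = 7776760.93; s = √(7776760.93/13) = 773.442
Cutoffs: 1229.929 ± 2.5·773.442 → [-703.7, 3163.5]
Outside: 3807 → excluded.
Retained (n=13): Σ = 13412, mean = 13412/13 = 1031.692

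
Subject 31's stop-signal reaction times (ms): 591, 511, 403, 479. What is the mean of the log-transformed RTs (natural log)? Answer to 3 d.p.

ln(RT): 6.3818, 6.2364, 5.9989, 6.1717
Σ ln(RT) = 24.7888
Mean = 24.7888/4 = 6.19721

6.197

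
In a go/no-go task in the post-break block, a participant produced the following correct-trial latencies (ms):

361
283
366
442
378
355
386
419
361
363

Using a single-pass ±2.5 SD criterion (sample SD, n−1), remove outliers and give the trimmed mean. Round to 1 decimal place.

371.4 ms

n = 10, ΣRT = 3714, M = 371.400
Σ(x−M)² = 15906.40; s = √(15906.40/9) = 42.040
Cutoffs: 371.400 ± 2.5·42.040 → [266.3, 476.5]
No RTs fall outside the cutoffs; all 10 retained. Mean = 3714/10 = 371.400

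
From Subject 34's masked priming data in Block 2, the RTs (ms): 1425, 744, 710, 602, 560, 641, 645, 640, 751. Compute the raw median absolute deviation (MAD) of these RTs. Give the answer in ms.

65 ms

Sorted: 560, 602, 640, 641, 645, 710, 744, 751, 1425 → median = 645
|x − 645|: 780, 99, 65, 43, 85, 4, 0, 5, 106
Sorted deviations: 0, 4, 5, 43, 65, 85, 99, 106, 780 → MAD = 65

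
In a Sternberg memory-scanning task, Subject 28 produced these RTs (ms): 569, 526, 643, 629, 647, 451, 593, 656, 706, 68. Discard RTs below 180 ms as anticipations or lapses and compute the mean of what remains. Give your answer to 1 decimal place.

Excluded: 68
Retained (n=9): Σ = 5420
Mean = 5420/9 = 602.2222

602.2 ms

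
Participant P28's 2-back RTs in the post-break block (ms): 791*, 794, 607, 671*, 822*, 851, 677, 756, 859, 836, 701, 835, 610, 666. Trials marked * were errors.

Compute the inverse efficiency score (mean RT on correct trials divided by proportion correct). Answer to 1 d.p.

947.8 ms

Correct trials (n=11): 794, 607, 851, 677, 756, 859, 836, 701, 835, 610, 666
Mean correct RT = 8192/11 = 744.7273 ms
Proportion correct = 11/14
IES = 744.7273 / (11/14) = 947.835 ms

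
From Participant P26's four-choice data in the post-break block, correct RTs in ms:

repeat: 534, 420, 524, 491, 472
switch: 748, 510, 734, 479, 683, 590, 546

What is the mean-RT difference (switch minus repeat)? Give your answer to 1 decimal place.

M(repeat) = 2441/5 = 488.200
M(switch) = 4290/7 = 612.857
Difference = 612.857 − 488.200 = 124.657 ms

124.7 ms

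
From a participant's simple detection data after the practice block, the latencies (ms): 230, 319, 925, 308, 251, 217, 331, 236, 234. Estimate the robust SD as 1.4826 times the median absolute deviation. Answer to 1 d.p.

Sorted: 217, 230, 234, 236, 251, 308, 319, 331, 925 → median = 251
|x − 251| sorted: 0, 15, 17, 21, 34, 57, 68, 80, 674 → MAD = 34
Robust SD ≈ 1.4826 × 34 = 50.408

50.4 ms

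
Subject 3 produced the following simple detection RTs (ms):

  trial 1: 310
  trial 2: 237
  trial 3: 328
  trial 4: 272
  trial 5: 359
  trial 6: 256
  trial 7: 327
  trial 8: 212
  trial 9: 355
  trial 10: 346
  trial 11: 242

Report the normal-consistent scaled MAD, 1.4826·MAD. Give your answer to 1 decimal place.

Sorted: 212, 237, 242, 256, 272, 310, 327, 328, 346, 355, 359 → median = 310
|x − 310| sorted: 0, 17, 18, 36, 38, 45, 49, 54, 68, 73, 98 → MAD = 45
Robust SD ≈ 1.4826 × 45 = 66.717

66.7 ms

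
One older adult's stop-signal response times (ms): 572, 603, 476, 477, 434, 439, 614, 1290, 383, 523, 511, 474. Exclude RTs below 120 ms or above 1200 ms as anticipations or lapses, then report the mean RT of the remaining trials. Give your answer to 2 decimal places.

500.55 ms

Excluded: 1290
Retained (n=11): Σ = 5506
Mean = 5506/11 = 500.5455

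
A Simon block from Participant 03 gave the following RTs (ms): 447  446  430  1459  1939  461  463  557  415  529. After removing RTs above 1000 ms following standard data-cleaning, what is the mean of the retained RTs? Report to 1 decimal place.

Excluded: 1459, 1939
Retained (n=8): Σ = 3748
Mean = 3748/8 = 468.5000

468.5 ms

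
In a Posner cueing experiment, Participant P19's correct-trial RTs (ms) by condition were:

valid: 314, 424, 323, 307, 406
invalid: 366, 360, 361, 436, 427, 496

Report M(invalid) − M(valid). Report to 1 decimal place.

52.9 ms

M(valid) = 1774/5 = 354.800
M(invalid) = 2446/6 = 407.667
Difference = 407.667 − 354.800 = 52.867 ms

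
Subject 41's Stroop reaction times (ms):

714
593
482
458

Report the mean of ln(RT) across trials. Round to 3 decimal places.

ln(RT): 6.5709, 6.3852, 6.1779, 6.1269
Σ ln(RT) = 25.2609
Mean = 25.2609/4 = 6.31522

6.315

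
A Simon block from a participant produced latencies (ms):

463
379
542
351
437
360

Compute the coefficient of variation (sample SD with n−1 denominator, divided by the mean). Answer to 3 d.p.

0.174

n = 6, Σ = 2532, M = 422.0000
Σ(x−M)² = 27040.000; s = √(27040.000/5) = 73.5391
CV = 73.5391 / 422.0000 = 0.17426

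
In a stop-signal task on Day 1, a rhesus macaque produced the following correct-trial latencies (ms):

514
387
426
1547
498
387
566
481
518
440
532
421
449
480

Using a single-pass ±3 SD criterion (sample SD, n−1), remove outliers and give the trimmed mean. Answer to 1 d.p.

469.2 ms

n = 14, ΣRT = 7646, M = 546.143
Σ(x−M)² = 1116521.71; s = √(1116521.71/13) = 293.064
Cutoffs: 546.143 ± 3·293.064 → [-333.0, 1425.3]
Outside: 1547 → excluded.
Retained (n=13): Σ = 6099, mean = 6099/13 = 469.154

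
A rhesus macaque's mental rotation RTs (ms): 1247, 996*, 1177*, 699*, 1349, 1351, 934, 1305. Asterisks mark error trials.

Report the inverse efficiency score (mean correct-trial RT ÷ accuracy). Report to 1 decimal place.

1979.5 ms

Correct trials (n=5): 1247, 1349, 1351, 934, 1305
Mean correct RT = 6186/5 = 1237.2000 ms
Proportion correct = 5/8
IES = 1237.2000 / (5/8) = 1979.520 ms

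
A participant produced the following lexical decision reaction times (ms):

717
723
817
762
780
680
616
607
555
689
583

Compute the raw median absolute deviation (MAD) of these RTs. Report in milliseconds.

73 ms

Sorted: 555, 583, 607, 616, 680, 689, 717, 723, 762, 780, 817 → median = 689
|x − 689|: 28, 34, 128, 73, 91, 9, 73, 82, 134, 0, 106
Sorted deviations: 0, 9, 28, 34, 73, 73, 82, 91, 106, 128, 134 → MAD = 73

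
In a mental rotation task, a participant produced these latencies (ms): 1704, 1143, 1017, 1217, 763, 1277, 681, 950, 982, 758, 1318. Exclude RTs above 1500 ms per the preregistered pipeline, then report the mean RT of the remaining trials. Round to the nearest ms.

Excluded: 1704
Retained (n=10): Σ = 10106
Mean = 10106/10 = 1010.6000

1011 ms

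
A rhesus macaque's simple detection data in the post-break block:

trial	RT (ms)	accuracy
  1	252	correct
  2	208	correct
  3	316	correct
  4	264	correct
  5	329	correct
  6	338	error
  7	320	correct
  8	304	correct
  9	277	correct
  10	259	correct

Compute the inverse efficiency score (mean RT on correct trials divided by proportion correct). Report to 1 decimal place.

Correct trials (n=9): 252, 208, 316, 264, 329, 320, 304, 277, 259
Mean correct RT = 2529/9 = 281.0000 ms
Proportion correct = 9/10
IES = 281.0000 / (9/10) = 312.222 ms

312.2 ms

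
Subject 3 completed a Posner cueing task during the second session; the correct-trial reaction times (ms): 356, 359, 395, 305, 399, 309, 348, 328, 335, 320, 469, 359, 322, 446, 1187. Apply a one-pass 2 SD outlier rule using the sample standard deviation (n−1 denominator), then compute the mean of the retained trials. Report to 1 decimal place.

n = 15, ΣRT = 6237, M = 415.800
Σ(x−M)² = 669728.40; s = √(669728.40/14) = 218.718
Cutoffs: 415.800 ± 2·218.718 → [-21.6, 853.2]
Outside: 1187 → excluded.
Retained (n=14): Σ = 5050, mean = 5050/14 = 360.714

360.7 ms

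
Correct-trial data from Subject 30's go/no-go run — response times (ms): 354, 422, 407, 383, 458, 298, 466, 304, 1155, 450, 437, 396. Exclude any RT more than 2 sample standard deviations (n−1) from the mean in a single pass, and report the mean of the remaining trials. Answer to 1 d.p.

n = 12, ΣRT = 5530, M = 460.833
Σ(x−M)² = 559779.67; s = √(559779.67/11) = 225.586
Cutoffs: 460.833 ± 2·225.586 → [9.7, 912.0]
Outside: 1155 → excluded.
Retained (n=11): Σ = 4375, mean = 4375/11 = 397.727

397.7 ms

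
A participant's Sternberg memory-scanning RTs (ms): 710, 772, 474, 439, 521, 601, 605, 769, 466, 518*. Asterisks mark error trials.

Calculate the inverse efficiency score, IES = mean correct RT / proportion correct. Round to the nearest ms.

661 ms

Correct trials (n=9): 710, 772, 474, 439, 521, 601, 605, 769, 466
Mean correct RT = 5357/9 = 595.2222 ms
Proportion correct = 9/10
IES = 595.2222 / (9/10) = 661.358 ms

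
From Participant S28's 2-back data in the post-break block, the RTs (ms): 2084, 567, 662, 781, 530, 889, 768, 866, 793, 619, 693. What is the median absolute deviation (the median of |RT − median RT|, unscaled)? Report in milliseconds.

106 ms

Sorted: 530, 567, 619, 662, 693, 768, 781, 793, 866, 889, 2084 → median = 768
|x − 768|: 1316, 201, 106, 13, 238, 121, 0, 98, 25, 149, 75
Sorted deviations: 0, 13, 25, 75, 98, 106, 121, 149, 201, 238, 1316 → MAD = 106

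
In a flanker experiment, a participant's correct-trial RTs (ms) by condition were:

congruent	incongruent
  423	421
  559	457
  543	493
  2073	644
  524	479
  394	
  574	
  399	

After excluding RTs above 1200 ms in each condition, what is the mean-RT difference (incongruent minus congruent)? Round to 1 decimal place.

congruent: exclude 2073
M(congruent) = 3416/7 = 488.000
M(incongruent) = 2494/5 = 498.800
Difference = 498.800 − 488.000 = 10.800 ms

10.8 ms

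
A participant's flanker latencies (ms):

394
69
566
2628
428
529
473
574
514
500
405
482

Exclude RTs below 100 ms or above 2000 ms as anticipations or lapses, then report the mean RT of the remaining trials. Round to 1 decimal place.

Excluded: 69, 2628
Retained (n=10): Σ = 4865
Mean = 4865/10 = 486.5000

486.5 ms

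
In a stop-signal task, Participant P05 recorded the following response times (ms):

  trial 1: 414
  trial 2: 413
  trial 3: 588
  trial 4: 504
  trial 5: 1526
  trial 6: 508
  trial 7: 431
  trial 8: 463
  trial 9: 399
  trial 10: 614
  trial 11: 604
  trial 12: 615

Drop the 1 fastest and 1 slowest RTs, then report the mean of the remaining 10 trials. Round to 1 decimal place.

515.4 ms

Sorted: 399, 413, 414, 431, 463, 504, 508, 588, 604, 614, 615, 1526
Drop lowest 1 (399) and highest 1 (1526)
Remaining (n=10): Σ = 5154, mean = 5154/10 = 515.400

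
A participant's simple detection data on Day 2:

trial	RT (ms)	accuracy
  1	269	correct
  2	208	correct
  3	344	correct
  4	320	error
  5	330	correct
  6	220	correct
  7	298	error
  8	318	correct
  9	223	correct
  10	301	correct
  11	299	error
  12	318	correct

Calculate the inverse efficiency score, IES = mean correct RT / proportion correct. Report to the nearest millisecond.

375 ms

Correct trials (n=9): 269, 208, 344, 330, 220, 318, 223, 301, 318
Mean correct RT = 2531/9 = 281.2222 ms
Proportion correct = 9/12
IES = 281.2222 / (9/12) = 374.963 ms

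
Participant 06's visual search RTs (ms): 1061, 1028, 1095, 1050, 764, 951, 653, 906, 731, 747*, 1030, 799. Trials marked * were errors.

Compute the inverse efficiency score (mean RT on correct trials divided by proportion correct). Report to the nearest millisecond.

Correct trials (n=11): 1061, 1028, 1095, 1050, 764, 951, 653, 906, 731, 1030, 799
Mean correct RT = 10068/11 = 915.2727 ms
Proportion correct = 11/12
IES = 915.2727 / (11/12) = 998.479 ms

998 ms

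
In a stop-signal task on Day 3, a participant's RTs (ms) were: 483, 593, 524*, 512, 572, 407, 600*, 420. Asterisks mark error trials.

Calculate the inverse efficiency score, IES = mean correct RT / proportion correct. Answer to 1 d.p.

Correct trials (n=6): 483, 593, 512, 572, 407, 420
Mean correct RT = 2987/6 = 497.8333 ms
Proportion correct = 6/8
IES = 497.8333 / (6/8) = 663.778 ms

663.8 ms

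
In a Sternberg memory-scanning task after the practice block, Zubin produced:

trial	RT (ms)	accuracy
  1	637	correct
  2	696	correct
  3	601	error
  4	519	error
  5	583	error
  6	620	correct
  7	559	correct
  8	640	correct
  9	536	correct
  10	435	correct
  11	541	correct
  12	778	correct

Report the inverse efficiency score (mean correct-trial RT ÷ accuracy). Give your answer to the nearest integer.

Correct trials (n=9): 637, 696, 620, 559, 640, 536, 435, 541, 778
Mean correct RT = 5442/9 = 604.6667 ms
Proportion correct = 9/12
IES = 604.6667 / (9/12) = 806.222 ms

806 ms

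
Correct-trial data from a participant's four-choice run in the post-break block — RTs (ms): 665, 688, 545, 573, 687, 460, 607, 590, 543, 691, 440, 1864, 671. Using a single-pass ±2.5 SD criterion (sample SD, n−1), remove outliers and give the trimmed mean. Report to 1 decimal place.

596.7 ms

n = 13, ΣRT = 9024, M = 694.154
Σ(x−M)² = 1567663.69; s = √(1567663.69/12) = 361.440
Cutoffs: 694.154 ± 2.5·361.440 → [-209.4, 1597.8]
Outside: 1864 → excluded.
Retained (n=12): Σ = 7160, mean = 7160/12 = 596.667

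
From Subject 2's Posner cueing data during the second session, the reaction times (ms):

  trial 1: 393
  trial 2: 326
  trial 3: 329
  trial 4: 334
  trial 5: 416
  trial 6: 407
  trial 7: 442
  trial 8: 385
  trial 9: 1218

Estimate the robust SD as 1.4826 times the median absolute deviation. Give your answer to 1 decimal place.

72.6 ms

Sorted: 326, 329, 334, 385, 393, 407, 416, 442, 1218 → median = 393
|x − 393| sorted: 0, 8, 14, 23, 49, 59, 64, 67, 825 → MAD = 49
Robust SD ≈ 1.4826 × 49 = 72.647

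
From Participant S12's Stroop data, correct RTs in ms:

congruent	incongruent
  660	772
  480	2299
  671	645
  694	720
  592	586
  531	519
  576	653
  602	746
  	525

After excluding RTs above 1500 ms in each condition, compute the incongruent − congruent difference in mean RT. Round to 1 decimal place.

incongruent: exclude 2299
M(congruent) = 4806/8 = 600.750
M(incongruent) = 5166/8 = 645.750
Difference = 645.750 − 600.750 = 45.000 ms

45.0 ms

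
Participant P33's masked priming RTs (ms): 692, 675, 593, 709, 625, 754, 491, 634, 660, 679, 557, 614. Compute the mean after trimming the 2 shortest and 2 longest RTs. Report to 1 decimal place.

Sorted: 491, 557, 593, 614, 625, 634, 660, 675, 679, 692, 709, 754
Drop lowest 2 (491, 557) and highest 2 (709, 754)
Remaining (n=8): Σ = 5172, mean = 5172/8 = 646.500

646.5 ms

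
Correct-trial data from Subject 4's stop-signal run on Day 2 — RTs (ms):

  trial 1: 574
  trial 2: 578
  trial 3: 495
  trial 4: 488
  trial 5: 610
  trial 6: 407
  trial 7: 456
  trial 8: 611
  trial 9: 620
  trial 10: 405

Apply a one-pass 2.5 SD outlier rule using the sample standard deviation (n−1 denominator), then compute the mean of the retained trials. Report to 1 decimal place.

n = 10, ΣRT = 5244, M = 524.400
Σ(x−M)² = 64206.40; s = √(64206.40/9) = 84.463
Cutoffs: 524.400 ± 2.5·84.463 → [313.2, 735.6]
No RTs fall outside the cutoffs; all 10 retained. Mean = 5244/10 = 524.400

524.4 ms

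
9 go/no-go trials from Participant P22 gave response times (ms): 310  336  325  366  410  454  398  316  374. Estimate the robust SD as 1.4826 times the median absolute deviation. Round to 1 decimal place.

Sorted: 310, 316, 325, 336, 366, 374, 398, 410, 454 → median = 366
|x − 366| sorted: 0, 8, 30, 32, 41, 44, 50, 56, 88 → MAD = 41
Robust SD ≈ 1.4826 × 41 = 60.787

60.8 ms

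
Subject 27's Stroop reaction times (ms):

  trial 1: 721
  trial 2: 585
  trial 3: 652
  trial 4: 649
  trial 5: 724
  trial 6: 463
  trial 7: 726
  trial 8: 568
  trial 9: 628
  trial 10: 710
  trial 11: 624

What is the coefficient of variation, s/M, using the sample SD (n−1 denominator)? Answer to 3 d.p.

0.127

n = 11, Σ = 7050, M = 640.9091
Σ(x−M)² = 66066.909; s = √(66066.909/10) = 81.2816
CV = 81.2816 / 640.9091 = 0.12682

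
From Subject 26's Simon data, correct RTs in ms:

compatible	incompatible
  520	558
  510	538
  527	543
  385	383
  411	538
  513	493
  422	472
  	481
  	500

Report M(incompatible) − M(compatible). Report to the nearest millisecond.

31 ms

M(compatible) = 3288/7 = 469.714
M(incompatible) = 4506/9 = 500.667
Difference = 500.667 − 469.714 = 30.952 ms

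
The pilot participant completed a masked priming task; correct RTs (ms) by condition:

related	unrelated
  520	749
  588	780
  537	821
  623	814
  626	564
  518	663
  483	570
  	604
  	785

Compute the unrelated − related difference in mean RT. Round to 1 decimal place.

M(related) = 3895/7 = 556.429
M(unrelated) = 6350/9 = 705.556
Difference = 705.556 − 556.429 = 149.127 ms

149.1 ms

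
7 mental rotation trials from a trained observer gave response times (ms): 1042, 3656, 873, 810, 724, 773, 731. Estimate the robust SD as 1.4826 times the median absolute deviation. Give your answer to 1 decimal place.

117.1 ms

Sorted: 724, 731, 773, 810, 873, 1042, 3656 → median = 810
|x − 810| sorted: 0, 37, 63, 79, 86, 232, 2846 → MAD = 79
Robust SD ≈ 1.4826 × 79 = 117.125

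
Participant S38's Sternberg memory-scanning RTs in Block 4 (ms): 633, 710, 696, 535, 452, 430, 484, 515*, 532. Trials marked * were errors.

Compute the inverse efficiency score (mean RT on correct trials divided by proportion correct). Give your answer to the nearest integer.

629 ms

Correct trials (n=8): 633, 710, 696, 535, 452, 430, 484, 532
Mean correct RT = 4472/8 = 559.0000 ms
Proportion correct = 8/9
IES = 559.0000 / (8/9) = 628.875 ms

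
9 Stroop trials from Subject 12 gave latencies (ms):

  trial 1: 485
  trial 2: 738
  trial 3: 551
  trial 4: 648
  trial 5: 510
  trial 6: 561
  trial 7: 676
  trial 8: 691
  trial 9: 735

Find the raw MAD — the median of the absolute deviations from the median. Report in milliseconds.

87 ms

Sorted: 485, 510, 551, 561, 648, 676, 691, 735, 738 → median = 648
|x − 648|: 163, 90, 97, 0, 138, 87, 28, 43, 87
Sorted deviations: 0, 28, 43, 87, 87, 90, 97, 138, 163 → MAD = 87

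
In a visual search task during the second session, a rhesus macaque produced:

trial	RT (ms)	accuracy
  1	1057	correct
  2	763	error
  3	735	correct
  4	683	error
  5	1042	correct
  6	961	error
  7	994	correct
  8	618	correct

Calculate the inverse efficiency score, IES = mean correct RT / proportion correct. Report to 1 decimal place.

1422.7 ms

Correct trials (n=5): 1057, 735, 1042, 994, 618
Mean correct RT = 4446/5 = 889.2000 ms
Proportion correct = 5/8
IES = 889.2000 / (5/8) = 1422.720 ms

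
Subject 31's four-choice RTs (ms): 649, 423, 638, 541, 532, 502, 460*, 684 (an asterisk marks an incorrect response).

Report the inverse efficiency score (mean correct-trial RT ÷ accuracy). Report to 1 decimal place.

648.0 ms

Correct trials (n=7): 649, 423, 638, 541, 532, 502, 684
Mean correct RT = 3969/7 = 567.0000 ms
Proportion correct = 7/8
IES = 567.0000 / (7/8) = 648.000 ms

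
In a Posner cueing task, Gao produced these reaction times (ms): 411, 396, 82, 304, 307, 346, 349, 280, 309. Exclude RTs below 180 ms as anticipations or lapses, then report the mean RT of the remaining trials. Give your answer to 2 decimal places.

337.75 ms

Excluded: 82
Retained (n=8): Σ = 2702
Mean = 2702/8 = 337.7500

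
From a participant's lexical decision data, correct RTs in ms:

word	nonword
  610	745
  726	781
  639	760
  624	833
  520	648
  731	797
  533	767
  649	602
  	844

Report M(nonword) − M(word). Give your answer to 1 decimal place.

M(word) = 5032/8 = 629.000
M(nonword) = 6777/9 = 753.000
Difference = 753.000 − 629.000 = 124.000 ms

124.0 ms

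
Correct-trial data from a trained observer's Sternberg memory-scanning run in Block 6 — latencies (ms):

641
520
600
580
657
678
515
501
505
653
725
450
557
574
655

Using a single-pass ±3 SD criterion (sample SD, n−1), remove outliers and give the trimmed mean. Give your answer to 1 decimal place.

n = 15, ΣRT = 8811, M = 587.400
Σ(x−M)² = 87967.60; s = √(87967.60/14) = 79.268
Cutoffs: 587.400 ± 3·79.268 → [349.6, 825.2]
No RTs fall outside the cutoffs; all 15 retained. Mean = 8811/15 = 587.400

587.4 ms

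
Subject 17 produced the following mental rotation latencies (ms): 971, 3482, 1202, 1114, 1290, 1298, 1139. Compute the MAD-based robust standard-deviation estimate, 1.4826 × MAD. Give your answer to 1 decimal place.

Sorted: 971, 1114, 1139, 1202, 1290, 1298, 3482 → median = 1202
|x − 1202| sorted: 0, 63, 88, 88, 96, 231, 2280 → MAD = 88
Robust SD ≈ 1.4826 × 88 = 130.469

130.5 ms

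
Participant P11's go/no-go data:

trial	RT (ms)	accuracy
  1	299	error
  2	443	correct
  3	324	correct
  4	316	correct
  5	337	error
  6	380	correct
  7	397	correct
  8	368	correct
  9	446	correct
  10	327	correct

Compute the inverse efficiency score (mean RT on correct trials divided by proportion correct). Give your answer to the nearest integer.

Correct trials (n=8): 443, 324, 316, 380, 397, 368, 446, 327
Mean correct RT = 3001/8 = 375.1250 ms
Proportion correct = 8/10
IES = 375.1250 / (8/10) = 468.906 ms

469 ms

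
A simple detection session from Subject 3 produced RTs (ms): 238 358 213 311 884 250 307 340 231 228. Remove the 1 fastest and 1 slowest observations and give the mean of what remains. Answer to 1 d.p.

282.9 ms

Sorted: 213, 228, 231, 238, 250, 307, 311, 340, 358, 884
Drop lowest 1 (213) and highest 1 (884)
Remaining (n=8): Σ = 2263, mean = 2263/8 = 282.875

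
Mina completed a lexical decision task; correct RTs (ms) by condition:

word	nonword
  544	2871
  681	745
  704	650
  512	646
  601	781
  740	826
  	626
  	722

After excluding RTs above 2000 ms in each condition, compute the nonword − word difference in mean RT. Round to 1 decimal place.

nonword: exclude 2871
M(word) = 3782/6 = 630.333
M(nonword) = 4996/7 = 713.714
Difference = 713.714 − 630.333 = 83.381 ms

83.4 ms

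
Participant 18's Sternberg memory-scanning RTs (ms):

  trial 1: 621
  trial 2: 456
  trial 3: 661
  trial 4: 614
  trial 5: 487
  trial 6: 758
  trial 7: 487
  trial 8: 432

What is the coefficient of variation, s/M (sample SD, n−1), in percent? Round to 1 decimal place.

n = 8, Σ = 4516, M = 564.5000
Σ(x−M)² = 93738.000; s = √(93738.000/7) = 115.7201
CV = 115.7201 / 564.5000 = 0.20500 = 20.500%

20.5%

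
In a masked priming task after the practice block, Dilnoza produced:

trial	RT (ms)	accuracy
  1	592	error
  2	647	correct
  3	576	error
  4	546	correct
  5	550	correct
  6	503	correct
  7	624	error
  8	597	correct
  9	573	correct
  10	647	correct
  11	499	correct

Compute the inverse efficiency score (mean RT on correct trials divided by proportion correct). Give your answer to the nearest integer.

784 ms

Correct trials (n=8): 647, 546, 550, 503, 597, 573, 647, 499
Mean correct RT = 4562/8 = 570.2500 ms
Proportion correct = 8/11
IES = 570.2500 / (8/11) = 784.094 ms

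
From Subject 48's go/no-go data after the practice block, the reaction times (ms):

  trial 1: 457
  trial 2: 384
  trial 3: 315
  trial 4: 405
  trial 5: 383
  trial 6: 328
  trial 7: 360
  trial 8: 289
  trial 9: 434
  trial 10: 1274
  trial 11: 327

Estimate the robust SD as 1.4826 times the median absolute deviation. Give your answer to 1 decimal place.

Sorted: 289, 315, 327, 328, 360, 383, 384, 405, 434, 457, 1274 → median = 383
|x − 383| sorted: 0, 1, 22, 23, 51, 55, 56, 68, 74, 94, 891 → MAD = 55
Robust SD ≈ 1.4826 × 55 = 81.543

81.5 ms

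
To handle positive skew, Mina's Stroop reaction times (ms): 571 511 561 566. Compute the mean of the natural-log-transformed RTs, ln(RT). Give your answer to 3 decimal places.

6.313

ln(RT): 6.3474, 6.2364, 6.3297, 6.3386
Σ ln(RT) = 25.2521
Mean = 25.2521/4 = 6.31302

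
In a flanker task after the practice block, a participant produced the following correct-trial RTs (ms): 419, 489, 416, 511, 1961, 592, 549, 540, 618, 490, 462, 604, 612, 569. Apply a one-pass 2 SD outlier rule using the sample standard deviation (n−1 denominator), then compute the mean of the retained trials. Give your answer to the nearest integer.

n = 14, ΣRT = 8832, M = 630.857
Σ(x−M)² = 1964703.71; s = √(1964703.71/13) = 388.756
Cutoffs: 630.857 ± 2·388.756 → [-146.7, 1408.4]
Outside: 1961 → excluded.
Retained (n=13): Σ = 6871, mean = 6871/13 = 528.538

529 ms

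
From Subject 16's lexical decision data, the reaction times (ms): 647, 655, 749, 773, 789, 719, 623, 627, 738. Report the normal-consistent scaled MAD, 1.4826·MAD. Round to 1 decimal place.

94.9 ms

Sorted: 623, 627, 647, 655, 719, 738, 749, 773, 789 → median = 719
|x − 719| sorted: 0, 19, 30, 54, 64, 70, 72, 92, 96 → MAD = 64
Robust SD ≈ 1.4826 × 64 = 94.886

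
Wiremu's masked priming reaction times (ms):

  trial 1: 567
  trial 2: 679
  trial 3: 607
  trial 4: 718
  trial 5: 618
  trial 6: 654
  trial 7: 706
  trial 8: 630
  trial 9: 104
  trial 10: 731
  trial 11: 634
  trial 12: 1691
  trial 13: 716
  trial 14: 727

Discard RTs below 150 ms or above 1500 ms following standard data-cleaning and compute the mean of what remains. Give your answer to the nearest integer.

Excluded: 104, 1691
Retained (n=12): Σ = 7987
Mean = 7987/12 = 665.5833

666 ms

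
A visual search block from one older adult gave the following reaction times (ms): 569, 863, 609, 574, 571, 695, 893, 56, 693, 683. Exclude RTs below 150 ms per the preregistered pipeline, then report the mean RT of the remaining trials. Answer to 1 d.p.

683.3 ms

Excluded: 56
Retained (n=9): Σ = 6150
Mean = 6150/9 = 683.3333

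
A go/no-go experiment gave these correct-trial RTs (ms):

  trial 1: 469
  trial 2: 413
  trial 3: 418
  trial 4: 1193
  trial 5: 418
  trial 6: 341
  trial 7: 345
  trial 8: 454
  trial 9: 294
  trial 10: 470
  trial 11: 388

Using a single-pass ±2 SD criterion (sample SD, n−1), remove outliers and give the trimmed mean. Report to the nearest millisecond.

n = 11, ΣRT = 5203, M = 473.000
Σ(x−M)² = 601510.00; s = √(601510.00/10) = 245.257
Cutoffs: 473.000 ± 2·245.257 → [-17.5, 963.5]
Outside: 1193 → excluded.
Retained (n=10): Σ = 4010, mean = 4010/10 = 401.000

401 ms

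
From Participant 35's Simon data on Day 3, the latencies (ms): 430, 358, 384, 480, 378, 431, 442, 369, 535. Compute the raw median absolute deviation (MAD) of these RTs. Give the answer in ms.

50 ms

Sorted: 358, 369, 378, 384, 430, 431, 442, 480, 535 → median = 430
|x − 430|: 0, 72, 46, 50, 52, 1, 12, 61, 105
Sorted deviations: 0, 1, 12, 46, 50, 52, 61, 72, 105 → MAD = 50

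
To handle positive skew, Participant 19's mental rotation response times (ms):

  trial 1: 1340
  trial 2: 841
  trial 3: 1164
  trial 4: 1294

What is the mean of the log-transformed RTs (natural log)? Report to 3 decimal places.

7.040

ln(RT): 7.2004, 6.7346, 7.0596, 7.1655
Σ ln(RT) = 28.1601
Mean = 28.1601/4 = 7.04003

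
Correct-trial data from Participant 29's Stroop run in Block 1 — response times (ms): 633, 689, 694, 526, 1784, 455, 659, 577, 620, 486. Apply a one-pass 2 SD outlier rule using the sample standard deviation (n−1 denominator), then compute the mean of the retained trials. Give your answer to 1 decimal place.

n = 10, ΣRT = 7123, M = 712.300
Σ(x−M)² = 1337496.10; s = √(1337496.10/9) = 385.501
Cutoffs: 712.300 ± 2·385.501 → [-58.7, 1483.3]
Outside: 1784 → excluded.
Retained (n=9): Σ = 5339, mean = 5339/9 = 593.222

593.2 ms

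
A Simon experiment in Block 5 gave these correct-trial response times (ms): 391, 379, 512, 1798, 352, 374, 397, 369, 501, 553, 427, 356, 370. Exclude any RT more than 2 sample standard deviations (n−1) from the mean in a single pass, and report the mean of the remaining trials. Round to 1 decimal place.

n = 13, ΣRT = 6779, M = 521.462
Σ(x−M)² = 1816807.23; s = √(1816807.23/12) = 389.102
Cutoffs: 521.462 ± 2·389.102 → [-256.7, 1299.7]
Outside: 1798 → excluded.
Retained (n=12): Σ = 4981, mean = 4981/12 = 415.083

415.1 ms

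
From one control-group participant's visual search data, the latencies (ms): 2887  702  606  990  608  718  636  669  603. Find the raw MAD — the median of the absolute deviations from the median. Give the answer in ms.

Sorted: 603, 606, 608, 636, 669, 702, 718, 990, 2887 → median = 669
|x − 669|: 2218, 33, 63, 321, 61, 49, 33, 0, 66
Sorted deviations: 0, 33, 33, 49, 61, 63, 66, 321, 2218 → MAD = 61

61 ms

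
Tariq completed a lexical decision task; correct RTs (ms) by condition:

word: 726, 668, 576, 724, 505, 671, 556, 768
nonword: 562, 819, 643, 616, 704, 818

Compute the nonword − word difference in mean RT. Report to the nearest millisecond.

M(word) = 5194/8 = 649.250
M(nonword) = 4162/6 = 693.667
Difference = 693.667 − 649.250 = 44.417 ms

44 ms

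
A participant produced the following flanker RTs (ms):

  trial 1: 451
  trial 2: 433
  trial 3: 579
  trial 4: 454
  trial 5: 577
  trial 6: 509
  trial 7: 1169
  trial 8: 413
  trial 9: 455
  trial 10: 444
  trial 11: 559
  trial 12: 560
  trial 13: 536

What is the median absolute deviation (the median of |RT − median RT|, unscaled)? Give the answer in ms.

58 ms

Sorted: 413, 433, 444, 451, 454, 455, 509, 536, 559, 560, 577, 579, 1169 → median = 509
|x − 509|: 58, 76, 70, 55, 68, 0, 660, 96, 54, 65, 50, 51, 27
Sorted deviations: 0, 27, 50, 51, 54, 55, 58, 65, 68, 70, 76, 96, 660 → MAD = 58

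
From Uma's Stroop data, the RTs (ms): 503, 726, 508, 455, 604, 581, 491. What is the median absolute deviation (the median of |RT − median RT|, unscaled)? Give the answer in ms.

Sorted: 455, 491, 503, 508, 581, 604, 726 → median = 508
|x − 508|: 5, 218, 0, 53, 96, 73, 17
Sorted deviations: 0, 5, 17, 53, 73, 96, 218 → MAD = 53

53 ms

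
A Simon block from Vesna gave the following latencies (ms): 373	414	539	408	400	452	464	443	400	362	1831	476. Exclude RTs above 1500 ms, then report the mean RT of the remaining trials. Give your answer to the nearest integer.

Excluded: 1831
Retained (n=11): Σ = 4731
Mean = 4731/11 = 430.0909

430 ms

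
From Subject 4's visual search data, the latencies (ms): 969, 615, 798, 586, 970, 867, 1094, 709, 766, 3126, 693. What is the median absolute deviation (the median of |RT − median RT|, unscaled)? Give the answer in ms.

Sorted: 586, 615, 693, 709, 766, 798, 867, 969, 970, 1094, 3126 → median = 798
|x − 798|: 171, 183, 0, 212, 172, 69, 296, 89, 32, 2328, 105
Sorted deviations: 0, 32, 69, 89, 105, 171, 172, 183, 212, 296, 2328 → MAD = 171

171 ms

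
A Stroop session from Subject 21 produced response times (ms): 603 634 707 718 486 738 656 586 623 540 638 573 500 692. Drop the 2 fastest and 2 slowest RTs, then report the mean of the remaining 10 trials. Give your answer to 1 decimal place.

625.2 ms

Sorted: 486, 500, 540, 573, 586, 603, 623, 634, 638, 656, 692, 707, 718, 738
Drop lowest 2 (486, 500) and highest 2 (718, 738)
Remaining (n=10): Σ = 6252, mean = 6252/10 = 625.200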